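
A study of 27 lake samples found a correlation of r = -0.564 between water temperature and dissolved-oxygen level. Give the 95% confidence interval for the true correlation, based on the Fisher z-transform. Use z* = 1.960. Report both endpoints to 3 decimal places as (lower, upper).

(-0.777, -0.234)

Fisher z: z_r = atanh(r) = ½·ln((1+(-0.564))/(1−(-0.564))) = -0.638680
SE(z) = 1/√(n−3) = 1/√24 = 0.204124
95% ⇒ z* = 1.960; margin = 1.960·0.204124 = 0.400083
CI on z-scale: (-1.038763, -0.238597)
Back-transform: tanh(-1.038763) = -0.777399, tanh(-0.238597) = -0.234170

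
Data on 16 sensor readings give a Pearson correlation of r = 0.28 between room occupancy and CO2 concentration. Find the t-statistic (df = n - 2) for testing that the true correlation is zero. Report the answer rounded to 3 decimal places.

1.091

1 − r² = 1 − 0.0784 = 0.9216;  √(1−r²) = 0.960000
√(n−2) = √14 = 3.741657
t = r·√(n−2)/√(1−r²) = 0.28 · 3.741657 / 0.960000 = 1.091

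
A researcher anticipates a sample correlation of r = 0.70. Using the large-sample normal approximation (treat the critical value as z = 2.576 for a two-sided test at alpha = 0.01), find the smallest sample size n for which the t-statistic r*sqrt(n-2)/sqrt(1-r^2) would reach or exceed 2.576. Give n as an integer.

Need r·√(n−2)/√(1−r²) ≥ 2.576
√(n−2) ≥ 2.576·√(1−0.4900) / 0.70 = 2.576·0.714143 / 0.70 = 2.6280
n−2 ≥ 6.9064  ⇒  n ≥ 8.9064
Smallest integer n = 9

9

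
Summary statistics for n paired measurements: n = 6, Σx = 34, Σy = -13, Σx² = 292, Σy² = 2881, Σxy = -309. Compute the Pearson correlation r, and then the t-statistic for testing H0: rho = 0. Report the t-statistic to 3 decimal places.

-0.986

Numerator: nΣxy − (Σx)(Σy) = 6·(-309) − (34)(-13) = -1412
Denominator: √[(nΣx²−(Σx)²)(nΣy²−(Σy)²)]
  nΣx²−(Σx)² = 6·292 − 1156 = 596;  nΣy²−(Σy)² = 6·2881 − 169 = 17117
  √(596·17117) = √10201732 = 3194.0150
r = -1412 / 3194.0150 = -0.4421
t = r·√(n−2)/√(1−r²) = -0.4421·√4 / √(1−0.195452) = -0.884200 / 0.896966 = -0.986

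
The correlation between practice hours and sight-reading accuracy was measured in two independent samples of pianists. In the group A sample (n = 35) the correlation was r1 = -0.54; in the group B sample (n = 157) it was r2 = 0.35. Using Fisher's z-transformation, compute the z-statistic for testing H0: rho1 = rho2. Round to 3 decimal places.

-4.991

z1 = atanh(-0.54) = -0.604156,  z2 = atanh(0.35) = 0.365444
SE = √(1/(n1−3) + 1/(n2−3)) = √(1/32 + 1/154) = √(0.0312500 + 0.0064935) = √0.0377435 = 0.194277
z = (z1 − z2)/SE = (-0.604156 − 0.365444) / 0.194277 = -0.969600 / 0.194277 = -4.991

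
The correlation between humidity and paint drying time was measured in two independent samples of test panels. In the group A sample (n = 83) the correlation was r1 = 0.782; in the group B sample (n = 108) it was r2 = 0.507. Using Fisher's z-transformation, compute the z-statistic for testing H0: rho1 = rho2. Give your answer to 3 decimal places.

Fisher z-transforms: z1 = atanh(0.782) = 1.050498, z2 = atanh(0.507) = 0.558684; difference d = 0.491814
Var(d) = 1/80 + 1/105 = 0.0125000 + 0.0095238 = 0.0220238
z = d/√Var(d) = 0.491814 / √0.0220238 = 0.491814 / 0.148404 = 3.314

3.314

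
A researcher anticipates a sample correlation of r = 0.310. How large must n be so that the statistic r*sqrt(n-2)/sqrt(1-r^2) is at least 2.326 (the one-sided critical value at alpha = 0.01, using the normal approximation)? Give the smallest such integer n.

53

r√(n−2)/√(1−r²) ≥ 2.326  ⇔  n−2 ≥ (2.326)²·(1−r²)/r²
(1−r²)/r² = (1−0.096100)/0.096100 = 9.4058
n ≥ 2 + 5.410276·9.4058 = 2 + 50.8880 = 52.8880
⌈52.8880⌉ = 53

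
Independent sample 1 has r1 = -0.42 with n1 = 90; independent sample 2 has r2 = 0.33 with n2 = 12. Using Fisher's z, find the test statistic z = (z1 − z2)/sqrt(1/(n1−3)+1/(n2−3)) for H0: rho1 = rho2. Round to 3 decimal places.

Fisher z-transforms: z1 = atanh(-0.42) = -0.447692, z2 = atanh(0.33) = 0.342828; difference d = -0.790520
Var(d) = 1/87 + 1/9 = 0.0114943 + 0.1111111 = 0.1226054
z = d/√Var(d) = -0.790520 / √0.1226054 = -0.790520 / 0.350151 = -2.258

-2.258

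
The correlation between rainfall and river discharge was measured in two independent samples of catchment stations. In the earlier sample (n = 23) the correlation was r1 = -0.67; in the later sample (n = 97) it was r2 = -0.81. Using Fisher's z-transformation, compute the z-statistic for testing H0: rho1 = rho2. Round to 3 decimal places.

1.284

z1 = atanh(-0.67) = -0.810743,  z2 = atanh(-0.81) = -1.127029
SE = √(1/(n1−3) + 1/(n2−3)) = √(1/20 + 1/94) = √(0.0500000 + 0.0106383) = √0.0606383 = 0.246248
z = (z1 − z2)/SE = (-0.810743 − (-1.127029)) / 0.246248 = 0.316286 / 0.246248 = 1.284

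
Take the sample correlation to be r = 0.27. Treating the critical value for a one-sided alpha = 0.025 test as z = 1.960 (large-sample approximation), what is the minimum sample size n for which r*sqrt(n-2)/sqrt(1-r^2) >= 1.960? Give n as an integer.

Need r·√(n−2)/√(1−r²) ≥ 1.960
√(n−2) ≥ 1.960·√(1−0.0729) / 0.27 = 1.960·0.962860 / 0.27 = 6.9897
n−2 ≥ 48.8559  ⇒  n ≥ 50.8559
Smallest integer n = 51

51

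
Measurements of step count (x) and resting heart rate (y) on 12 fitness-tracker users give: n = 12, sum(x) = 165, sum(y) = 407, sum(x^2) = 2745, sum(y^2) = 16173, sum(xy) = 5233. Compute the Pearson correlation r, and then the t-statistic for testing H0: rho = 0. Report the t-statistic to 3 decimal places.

-1.151

Numerator: nΣxy − (Σx)(Σy) = 12·5233 − (165)(407) = -4359
Denominator: √[(nΣx²−(Σx)²)(nΣy²−(Σy)²)]
  nΣx²−(Σx)² = 12·2745 − 27225 = 5715;  nΣy²−(Σy)² = 12·16173 − 165649 = 28427
  √(5715·28427) = √162460305 = 12745.9917
r = -4359 / 12745.9917 = -0.3420
t = r·√(n−2)/√(1−r²) = -0.3420·√10 / √(1−0.116964) = -1.081499 / 0.939700 = -1.151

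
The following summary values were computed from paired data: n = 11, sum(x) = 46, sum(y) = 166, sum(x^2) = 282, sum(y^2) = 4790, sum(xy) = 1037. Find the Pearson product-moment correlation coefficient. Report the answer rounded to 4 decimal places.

Numerator: nΣxy − (Σx)(Σy) = 11·1037 − (46)(166) = 3771
Denominator: √[(nΣx²−(Σx)²)(nΣy²−(Σy)²)]
  nΣx²−(Σx)² = 11·282 − 2116 = 986;  nΣy²−(Σy)² = 11·4790 − 27556 = 25134
  √(986·25134) = √24782124 = 4978.1647
r = 3771 / 4978.1647 = 0.7575

0.7575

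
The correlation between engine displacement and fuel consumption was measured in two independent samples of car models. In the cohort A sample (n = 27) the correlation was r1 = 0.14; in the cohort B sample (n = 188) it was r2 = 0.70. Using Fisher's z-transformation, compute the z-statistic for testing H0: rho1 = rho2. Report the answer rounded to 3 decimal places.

z1 = atanh(0.14) = 0.140926,  z2 = atanh(0.70) = 0.867301
SE = √(1/(n1−3) + 1/(n2−3)) = √(1/24 + 1/185) = √(0.0416667 + 0.0054054) = √0.0470721 = 0.216961
z = (z1 − z2)/SE = (0.140926 − 0.867301) / 0.216961 = -0.726375 / 0.216961 = -3.348

-3.348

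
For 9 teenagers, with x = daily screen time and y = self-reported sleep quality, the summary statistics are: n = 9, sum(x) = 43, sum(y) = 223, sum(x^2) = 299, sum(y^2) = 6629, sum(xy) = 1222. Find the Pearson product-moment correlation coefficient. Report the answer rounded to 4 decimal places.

S_xy = nΣxy − ΣxΣy = 9·1222 − 43·223 = 10998 − 9589 = 1409
S_xx = nΣx² − (Σx)² = 9·299 − 43² = 2691 − 1849 = 842
S_yy = nΣy² − (Σy)² = 9·6629 − 223² = 59661 − 49729 = 9932
r = S_xy / √(S_xx·S_yy) = 1409 / √(842·9932) = 1409 / √8362744 = 1409 / 2891.8409 = 0.4872

0.4872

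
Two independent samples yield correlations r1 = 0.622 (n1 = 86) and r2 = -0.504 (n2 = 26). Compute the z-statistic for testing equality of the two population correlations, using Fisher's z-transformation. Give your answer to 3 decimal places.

Fisher z-transforms: z1 = atanh(0.622) = 0.728261, z2 = atanh(-0.504) = -0.554654; difference d = 1.282915
Var(d) = 1/83 + 1/23 = 0.0120482 + 0.0434783 = 0.0555265
z = d/√Var(d) = 1.282915 / √0.0555265 = 1.282915 / 0.235641 = 5.444

5.444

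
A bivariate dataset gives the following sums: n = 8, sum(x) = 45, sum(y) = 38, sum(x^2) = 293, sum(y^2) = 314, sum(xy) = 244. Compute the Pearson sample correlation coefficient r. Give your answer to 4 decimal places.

Numerator: nΣxy − (Σx)(Σy) = 8·244 − (45)(38) = 242
Denominator: √[(nΣx²−(Σx)²)(nΣy²−(Σy)²)]
  nΣx²−(Σx)² = 8·293 − 2025 = 319;  nΣy²−(Σy)² = 8·314 − 1444 = 1068
  √(319·1068) = √340692 = 583.6883
r = 242 / 583.6883 = 0.4146

0.4146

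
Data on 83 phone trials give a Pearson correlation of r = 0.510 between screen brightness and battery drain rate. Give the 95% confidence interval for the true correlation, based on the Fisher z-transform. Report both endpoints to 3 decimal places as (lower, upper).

z_r = atanh(0.510) = 0.562730;  SE = 1/√(n−3) = 1/√80 = 0.111803
z-limits: 0.562730 ± 1.960·0.111803 = 0.562730 ± 0.219134 = [0.343596, 0.781864]
ρ-limits: (tanh 0.343596, tanh 0.781864) = (0.331, 0.654)

(0.331, 0.654)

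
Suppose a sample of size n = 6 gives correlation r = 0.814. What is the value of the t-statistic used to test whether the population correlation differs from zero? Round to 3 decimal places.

2.803

t = r·√(n−2) / √(1−r²) with r = 0.814, n = 6
  = 0.814·√4 / √(1 − 0.662596)
  = 0.814·2.000000 / 0.580865
  = 1.628000 / 0.580865 = 2.803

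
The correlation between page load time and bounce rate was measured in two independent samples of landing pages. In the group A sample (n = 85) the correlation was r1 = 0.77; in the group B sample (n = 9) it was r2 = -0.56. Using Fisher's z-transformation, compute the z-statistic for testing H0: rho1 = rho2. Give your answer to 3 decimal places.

z1 = atanh(0.77) = 1.020328,  z2 = atanh(-0.56) = -0.632833
SE = √(1/(n1−3) + 1/(n2−3)) = √(1/82 + 1/6) = √(0.0121951 + 0.1666667) = √0.1788618 = 0.422921
z = (z1 − z2)/SE = (1.020328 − (-0.632833)) / 0.422921 = 1.653161 / 0.422921 = 3.909

3.909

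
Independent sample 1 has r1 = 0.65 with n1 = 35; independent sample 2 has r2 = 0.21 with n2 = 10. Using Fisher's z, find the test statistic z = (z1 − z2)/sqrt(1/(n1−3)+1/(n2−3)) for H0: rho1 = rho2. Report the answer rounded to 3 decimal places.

1.347

Fisher z-transforms: z1 = atanh(0.65) = 0.775299, z2 = atanh(0.21) = 0.213171; difference d = 0.562128
Var(d) = 1/32 + 1/7 = 0.0312500 + 0.1428571 = 0.1741071
z = d/√Var(d) = 0.562128 / √0.1741071 = 0.562128 / 0.417261 = 1.347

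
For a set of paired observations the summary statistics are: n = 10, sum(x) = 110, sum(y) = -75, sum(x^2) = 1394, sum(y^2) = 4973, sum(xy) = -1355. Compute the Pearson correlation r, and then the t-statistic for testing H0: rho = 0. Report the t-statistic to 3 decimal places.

-2.058

Numerator: nΣxy − (Σx)(Σy) = 10·(-1355) − (110)(-75) = -5300
Denominator: √[(nΣx²−(Σx)²)(nΣy²−(Σy)²)]
  nΣx²−(Σx)² = 10·1394 − 12100 = 1840;  nΣy²−(Σy)² = 10·4973 − 5625 = 44105
  √(1840·44105) = √81153200 = 9008.5071
r = -5300 / 9008.5071 = -0.5883
t = r·√(n−2)/√(1−r²) = -0.5883·√8 / √(1−0.346097) = -1.663964 / 0.808643 = -2.058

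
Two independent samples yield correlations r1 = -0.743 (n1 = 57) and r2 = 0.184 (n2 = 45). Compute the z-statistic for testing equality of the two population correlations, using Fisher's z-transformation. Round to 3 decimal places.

Fisher z-transforms: z1 = atanh(-0.743) = -0.957143, z2 = atanh(0.184) = 0.186120; difference d = -1.143263
Var(d) = 1/54 + 1/42 = 0.0185185 + 0.0238095 = 0.0423280
z = d/√Var(d) = -1.143263 / √0.0423280 = -1.143263 / 0.205738 = -5.557

-5.557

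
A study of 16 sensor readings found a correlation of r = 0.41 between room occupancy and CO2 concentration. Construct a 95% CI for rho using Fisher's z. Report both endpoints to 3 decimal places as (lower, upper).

(-0.108, 0.753)

Fisher z: z_r = atanh(r) = ½·ln((1+0.41)/(1−0.41)) = 0.435611
SE(z) = 1/√(n−3) = 1/√13 = 0.277350
95% ⇒ z* = 1.960; margin = 1.960·0.277350 = 0.543606
CI on z-scale: (-0.107995, 0.979217)
Back-transform: tanh(-0.107995) = -0.107577, tanh(0.979217) = 0.752727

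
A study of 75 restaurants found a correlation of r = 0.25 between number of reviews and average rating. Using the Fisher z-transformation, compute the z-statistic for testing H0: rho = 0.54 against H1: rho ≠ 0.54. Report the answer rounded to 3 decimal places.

-2.959

z_r = atanh(0.25) = 0.255413,  z_0 = atanh(0.54) = 0.604156
SE = 1/√(n−3) = 1/√72 = 0.117851
z = (z_r − z_0)/SE = (0.255413 − 0.604156) / 0.117851 = -0.348743 / 0.117851 = -2.959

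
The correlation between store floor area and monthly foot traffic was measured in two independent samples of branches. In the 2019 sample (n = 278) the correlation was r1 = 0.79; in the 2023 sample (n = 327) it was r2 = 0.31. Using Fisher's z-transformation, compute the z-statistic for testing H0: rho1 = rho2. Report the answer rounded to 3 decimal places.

z1 = atanh(0.79) = 1.071432,  z2 = atanh(0.31) = 0.320545
SE = √(1/(n1−3) + 1/(n2−3)) = √(1/275 + 1/324) = √(0.0036364 + 0.0030864) = √0.0067228 = 0.081993
z = (z1 − z2)/SE = (1.071432 − 0.320545) / 0.081993 = 0.750887 / 0.081993 = 9.158

9.158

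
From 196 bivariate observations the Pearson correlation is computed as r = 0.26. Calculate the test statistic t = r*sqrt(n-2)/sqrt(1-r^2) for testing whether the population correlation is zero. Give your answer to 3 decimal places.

3.750

t = r·√(n−2) / √(1−r²) with r = 0.26, n = 196
  = 0.26·√194 / √(1 − 0.0676)
  = 0.26·13.928388 / 0.965609
  = 3.621381 / 0.965609 = 3.750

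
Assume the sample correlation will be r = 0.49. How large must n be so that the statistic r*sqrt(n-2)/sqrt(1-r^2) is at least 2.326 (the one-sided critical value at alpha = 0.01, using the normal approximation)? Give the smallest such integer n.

r√(n−2)/√(1−r²) ≥ 2.326  ⇔  n−2 ≥ (2.326)²·(1−r²)/r²
(1−r²)/r² = (1−0.2401)/0.2401 = 3.1649
n ≥ 2 + 5.410276·3.1649 = 2 + 17.1230 = 19.1230
⌈19.1230⌉ = 20

20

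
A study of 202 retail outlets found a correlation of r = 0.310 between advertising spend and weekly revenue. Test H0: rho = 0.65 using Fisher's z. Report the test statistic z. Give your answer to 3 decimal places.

-6.415

z_r = atanh(0.310) = 0.320545,  z_0 = atanh(0.65) = 0.775299
SE = 1/√(n−3) = 1/√199 = 0.070888
z = (z_r − z_0)/SE = (0.320545 − 0.775299) / 0.070888 = -0.454754 / 0.070888 = -6.415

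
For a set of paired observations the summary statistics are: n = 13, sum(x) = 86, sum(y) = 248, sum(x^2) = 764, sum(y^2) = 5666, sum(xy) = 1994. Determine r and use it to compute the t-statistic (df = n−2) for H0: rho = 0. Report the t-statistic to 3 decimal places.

4.888

Numerator: nΣxy − (Σx)(Σy) = 13·1994 − (86)(248) = 4594
Denominator: √[(nΣx²−(Σx)²)(nΣy²−(Σy)²)]
  nΣx²−(Σx)² = 13·764 − 7396 = 2536;  nΣy²−(Σy)² = 13·5666 − 61504 = 12154
  √(2536·12154) = √30822544 = 5551.8055
r = 4594 / 5551.8055 = 0.8275
t = r·√(n−2)/√(1−r²) = 0.8275·√11 / √(1−0.684756) = 2.744507 / 0.561466 = 4.888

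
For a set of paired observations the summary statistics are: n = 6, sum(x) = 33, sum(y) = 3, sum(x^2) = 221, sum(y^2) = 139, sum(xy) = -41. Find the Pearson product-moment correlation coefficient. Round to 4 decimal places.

-0.7802

S_xy = nΣxy − ΣxΣy = 6·(-41) − 33·3 = -246 − 99 = -345
S_xx = nΣx² − (Σx)² = 6·221 − 33² = 1326 − 1089 = 237
S_yy = nΣy² − (Σy)² = 6·139 − 3² = 834 − 9 = 825
r = S_xy / √(S_xx·S_yy) = -345 / √(237·825) = -345 / √195525 = -345 / 442.1821 = -0.7802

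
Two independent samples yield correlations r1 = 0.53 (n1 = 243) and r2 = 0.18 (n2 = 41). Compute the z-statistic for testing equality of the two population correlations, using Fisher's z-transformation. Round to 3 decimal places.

z1 = atanh(0.53) = 0.590145,  z2 = atanh(0.18) = 0.181983
SE = √(1/(n1−3) + 1/(n2−3)) = √(1/240 + 1/38) = √(0.0041667 + 0.0263158) = √0.0304825 = 0.174592
z = (z1 − z2)/SE = (0.590145 − 0.181983) / 0.174592 = 0.408162 / 0.174592 = 2.338

2.338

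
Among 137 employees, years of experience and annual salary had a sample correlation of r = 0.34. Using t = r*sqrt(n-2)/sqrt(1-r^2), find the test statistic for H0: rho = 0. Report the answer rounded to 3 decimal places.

4.201

1 − r² = 1 − 0.1156 = 0.8844;  √(1−r²) = 0.940425
√(n−2) = √135 = 11.618950
t = r·√(n−2)/√(1−r²) = 0.34 · 11.618950 / 0.940425 = 4.201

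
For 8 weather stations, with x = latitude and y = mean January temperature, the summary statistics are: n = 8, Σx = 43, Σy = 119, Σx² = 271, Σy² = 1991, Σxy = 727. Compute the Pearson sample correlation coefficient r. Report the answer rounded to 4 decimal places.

0.9310

S_xy = nΣxy − ΣxΣy = 8·727 − 43·119 = 5816 − 5117 = 699
S_xx = nΣx² − (Σx)² = 8·271 − 43² = 2168 − 1849 = 319
S_yy = nΣy² − (Σy)² = 8·1991 − 119² = 15928 − 14161 = 1767
r = S_xy / √(S_xx·S_yy) = 699 / √(319·1767) = 699 / √563673 = 699 / 750.7816 = 0.9310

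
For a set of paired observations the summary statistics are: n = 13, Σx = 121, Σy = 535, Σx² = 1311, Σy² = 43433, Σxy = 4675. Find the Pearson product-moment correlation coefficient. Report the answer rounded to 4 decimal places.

S_xy = nΣxy − ΣxΣy = 13·4675 − 121·535 = 60775 − 64735 = -3960
S_xx = nΣx² − (Σx)² = 13·1311 − 121² = 17043 − 14641 = 2402
S_yy = nΣy² − (Σy)² = 13·43433 − 535² = 564629 − 286225 = 278404
r = S_xy / √(S_xx·S_yy) = -3960 / √(2402·278404) = -3960 / √668726408 = -3960 / 25859.7449 = -0.1531

-0.1531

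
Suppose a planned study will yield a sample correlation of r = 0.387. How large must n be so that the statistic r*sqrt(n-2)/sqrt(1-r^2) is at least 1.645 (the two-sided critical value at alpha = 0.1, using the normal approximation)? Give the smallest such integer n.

18

Need r·√(n−2)/√(1−r²) ≥ 1.645
√(n−2) ≥ 1.645·√(1−0.149769) / 0.387 = 1.645·0.922080 / 0.387 = 3.9194
n−2 ≥ 15.3617  ⇒  n ≥ 17.3617
Smallest integer n = 18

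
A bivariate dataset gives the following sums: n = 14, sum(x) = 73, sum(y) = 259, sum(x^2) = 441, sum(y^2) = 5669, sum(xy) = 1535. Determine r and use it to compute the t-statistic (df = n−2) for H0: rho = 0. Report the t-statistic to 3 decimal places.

S_xy = nΣxy − ΣxΣy = 14·1535 − 73·259 = 21490 − 18907 = 2583
S_xx = nΣx² − (Σx)² = 14·441 − 73² = 6174 − 5329 = 845
S_yy = nΣy² − (Σy)² = 14·5669 − 259² = 79366 − 67081 = 12285
r = S_xy / √(S_xx·S_yy) = 2583 / √(845·12285) = 2583 / √10380825 = 2583 / 3221.9288 = 0.8017
t = r·√(n−2)/√(1−r²) = 0.8017·√12 / √(1−0.642723) = 2.777170 / 0.597727 = 4.646

4.646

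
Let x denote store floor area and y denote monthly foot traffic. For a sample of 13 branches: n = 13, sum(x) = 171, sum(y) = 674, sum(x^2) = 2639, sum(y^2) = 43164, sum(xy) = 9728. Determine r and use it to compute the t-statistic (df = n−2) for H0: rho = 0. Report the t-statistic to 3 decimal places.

1.824

S_xy = nΣxy − ΣxΣy = 13·9728 − 171·674 = 126464 − 115254 = 11210
S_xx = nΣx² − (Σx)² = 13·2639 − 171² = 34307 − 29241 = 5066
S_yy = nΣy² − (Σy)² = 13·43164 − 674² = 561132 − 454276 = 106856
r = S_xy / √(S_xx·S_yy) = 11210 / √(5066·106856) = 11210 / √541332496 = 11210 / 23266.5532 = 0.4818
t = r·√(n−2)/√(1−r²) = 0.4818·√11 / √(1−0.232131) = 1.597950 / 0.876281 = 1.824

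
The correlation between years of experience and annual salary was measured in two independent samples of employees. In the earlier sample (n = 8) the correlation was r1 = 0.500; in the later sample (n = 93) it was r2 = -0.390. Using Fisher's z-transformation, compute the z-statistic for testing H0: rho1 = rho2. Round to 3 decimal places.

2.092

Fisher z-transforms: z1 = atanh(0.500) = 0.549306, z2 = atanh(-0.390) = -0.411800; difference d = 0.961106
Var(d) = 1/5 + 1/90 = 0.2000000 + 0.0111111 = 0.2111111
z = d/√Var(d) = 0.961106 / √0.2111111 = 0.961106 / 0.459468 = 2.092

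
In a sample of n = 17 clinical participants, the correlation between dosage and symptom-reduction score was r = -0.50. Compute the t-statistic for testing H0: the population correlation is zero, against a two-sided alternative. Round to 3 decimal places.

-2.236

t = r·√(n−2) / √(1−r²) with r = -0.50, n = 17
  = -0.50·√15 / √(1 − 0.2500)
  = -0.50·3.872983 / 0.866025
  = -1.936492 / 0.866025 = -2.236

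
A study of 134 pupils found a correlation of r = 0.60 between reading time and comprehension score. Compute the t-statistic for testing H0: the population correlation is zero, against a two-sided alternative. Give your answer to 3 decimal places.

8.617

1 − r² = 1 − 0.3600 = 0.6400;  √(1−r²) = 0.800000
√(n−2) = √132 = 11.489125
t = r·√(n−2)/√(1−r²) = 0.60 · 11.489125 / 0.800000 = 8.617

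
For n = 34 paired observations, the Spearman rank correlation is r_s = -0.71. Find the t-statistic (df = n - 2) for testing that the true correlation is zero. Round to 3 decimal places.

-5.703

t = r_s·√(n−2) / √(1−r_s²) with r_s = -0.71, n = 34
  = -0.71·√32 / √(1 − 0.5041)
  = -0.71·5.656854 / 0.704202
  = -4.016366 / 0.704202 = -5.703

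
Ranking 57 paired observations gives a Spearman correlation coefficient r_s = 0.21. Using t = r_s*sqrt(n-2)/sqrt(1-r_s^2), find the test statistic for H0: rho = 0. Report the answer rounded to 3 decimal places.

1.593

1 − r_s² = 1 − 0.0441 = 0.9559;  √(1−r_s²) = 0.977701
√(n−2) = √55 = 7.416198
t = r_s·√(n−2)/√(1−r_s²) = 0.21 · 7.416198 / 0.977701 = 1.593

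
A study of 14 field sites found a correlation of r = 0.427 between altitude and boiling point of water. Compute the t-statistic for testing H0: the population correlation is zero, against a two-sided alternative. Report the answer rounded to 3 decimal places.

t = r·√(n−2) / √(1−r²) with r = 0.427, n = 14
  = 0.427·√12 / √(1 − 0.182329)
  = 0.427·3.464102 / 0.904252
  = 1.479172 / 0.904252 = 1.636

1.636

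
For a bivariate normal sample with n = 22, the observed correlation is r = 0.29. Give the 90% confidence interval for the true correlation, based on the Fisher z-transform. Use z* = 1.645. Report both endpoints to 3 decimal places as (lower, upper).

Fisher z: z_r = atanh(r) = ½·ln((1+0.29)/(1−0.29)) = 0.298566
SE(z) = 1/√(n−3) = 1/√19 = 0.229416
90% ⇒ z* = 1.645; margin = 1.645·0.229416 = 0.377389
CI on z-scale: (-0.078823, 0.675955)
Back-transform: tanh(-0.078823) = -0.078660, tanh(0.675955) = 0.588883

(-0.079, 0.589)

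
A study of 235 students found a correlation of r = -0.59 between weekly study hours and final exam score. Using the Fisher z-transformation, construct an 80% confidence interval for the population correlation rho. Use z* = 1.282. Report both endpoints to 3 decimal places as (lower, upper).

(-0.642, -0.532)

z_r = atanh(-0.59) = -0.677666;  SE = 1/√(n−3) = 1/√232 = 0.065653
z-limits: -0.677666 ± 1.282·0.065653 = -0.677666 ± 0.084167 = [-0.761833, -0.593499]
ρ-limits: (tanh -0.761833, tanh -0.593499) = (-0.642, -0.532)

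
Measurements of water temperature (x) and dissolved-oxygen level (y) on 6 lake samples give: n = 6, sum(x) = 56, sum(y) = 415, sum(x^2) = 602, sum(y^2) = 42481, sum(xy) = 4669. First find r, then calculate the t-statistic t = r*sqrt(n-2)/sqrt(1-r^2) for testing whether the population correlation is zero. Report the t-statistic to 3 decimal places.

Numerator: nΣxy − (Σx)(Σy) = 6·4669 − (56)(415) = 4774
Denominator: √[(nΣx²−(Σx)²)(nΣy²−(Σy)²)]
  nΣx²−(Σx)² = 6·602 − 3136 = 476;  nΣy²−(Σy)² = 6·42481 − 172225 = 82661
  √(476·82661) = √39346636 = 6272.6897
r = 4774 / 6272.6897 = 0.7611
t = r·√(n−2)/√(1−r²) = 0.7611·√4 / √(1−0.579273) = 1.522200 / 0.648635 = 2.347

2.347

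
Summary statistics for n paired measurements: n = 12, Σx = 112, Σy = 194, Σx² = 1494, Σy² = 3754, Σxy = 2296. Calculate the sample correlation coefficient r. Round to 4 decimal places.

Numerator: nΣxy − (Σx)(Σy) = 12·2296 − (112)(194) = 5824
Denominator: √[(nΣx²−(Σx)²)(nΣy²−(Σy)²)]
  nΣx²−(Σx)² = 12·1494 − 12544 = 5384;  nΣy²−(Σy)² = 12·3754 − 37636 = 7412
  √(5384·7412) = √39906208 = 6317.1361
r = 5824 / 6317.1361 = 0.9219

0.9219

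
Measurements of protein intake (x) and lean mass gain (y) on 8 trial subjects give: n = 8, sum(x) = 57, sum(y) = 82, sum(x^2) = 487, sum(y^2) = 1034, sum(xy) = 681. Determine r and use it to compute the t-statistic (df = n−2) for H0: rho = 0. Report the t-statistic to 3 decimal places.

Numerator: nΣxy − (Σx)(Σy) = 8·681 − (57)(82) = 774
Denominator: √[(nΣx²−(Σx)²)(nΣy²−(Σy)²)]
  nΣx²−(Σx)² = 8·487 − 3249 = 647;  nΣy²−(Σy)² = 8·1034 − 6724 = 1548
  √(647·1548) = √1001556 = 1000.7777
r = 774 / 1000.7777 = 0.7734
t = r·√(n−2)/√(1−r²) = 0.7734·√6 / √(1−0.598148) = 1.894435 / 0.633918 = 2.988

2.988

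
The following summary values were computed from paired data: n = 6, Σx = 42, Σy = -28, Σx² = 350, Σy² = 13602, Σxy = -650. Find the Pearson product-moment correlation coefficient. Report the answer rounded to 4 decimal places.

-0.5227

S_xy = nΣxy − ΣxΣy = 6·(-650) − 42·(-28) = -3900 − (-1176) = -2724
S_xx = nΣx² − (Σx)² = 6·350 − 42² = 2100 − 1764 = 336
S_yy = nΣy² − (Σy)² = 6·13602 − (-28)² = 81612 − 784 = 80828
r = S_xy / √(S_xx·S_yy) = -2724 / √(336·80828) = -2724 / √27158208 = -2724 / 5211.3538 = -0.5227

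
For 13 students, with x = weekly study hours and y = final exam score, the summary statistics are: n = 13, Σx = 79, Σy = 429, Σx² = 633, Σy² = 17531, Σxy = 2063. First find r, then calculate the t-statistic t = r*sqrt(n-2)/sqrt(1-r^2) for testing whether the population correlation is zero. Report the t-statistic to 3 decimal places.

Numerator: nΣxy − (Σx)(Σy) = 13·2063 − (79)(429) = -7072
Denominator: √[(nΣx²−(Σx)²)(nΣy²−(Σy)²)]
  nΣx²−(Σx)² = 13·633 − 6241 = 1988;  nΣy²−(Σy)² = 13·17531 − 184041 = 43862
  √(1988·43862) = √87197656 = 9337.9685
r = -7072 / 9337.9685 = -0.7573
t = r·√(n−2)/√(1−r²) = -0.7573·√11 / √(1−0.573503) = -2.511680 / 0.653067 = -3.846

-3.846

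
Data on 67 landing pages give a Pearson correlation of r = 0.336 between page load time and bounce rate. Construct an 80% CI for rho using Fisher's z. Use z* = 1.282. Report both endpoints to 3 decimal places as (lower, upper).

(0.187, 0.470)

z_r = atanh(0.336) = 0.349577;  SE = 1/√(n−3) = 1/√64 = 0.125000
z-limits: 0.349577 ± 1.282·0.125000 = 0.349577 ± 0.160250 = [0.189327, 0.509827]
ρ-limits: (tanh 0.189327, tanh 0.509827) = (0.187, 0.470)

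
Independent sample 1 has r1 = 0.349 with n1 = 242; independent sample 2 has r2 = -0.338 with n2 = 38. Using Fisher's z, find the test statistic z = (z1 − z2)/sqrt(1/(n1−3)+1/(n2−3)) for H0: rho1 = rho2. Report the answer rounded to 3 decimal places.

3.957

Fisher z-transforms: z1 = atanh(0.349) = 0.364305, z2 = atanh(-0.338) = -0.351833; difference d = 0.716138
Var(d) = 1/239 + 1/35 = 0.0041841 + 0.0285714 = 0.0327555
z = d/√Var(d) = 0.716138 / √0.0327555 = 0.716138 / 0.180985 = 3.957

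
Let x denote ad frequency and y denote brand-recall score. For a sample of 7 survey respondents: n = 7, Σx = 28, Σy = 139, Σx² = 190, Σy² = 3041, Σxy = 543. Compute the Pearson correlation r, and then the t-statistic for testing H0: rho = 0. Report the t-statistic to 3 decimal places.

S_xy = nΣxy − ΣxΣy = 7·543 − 28·139 = 3801 − 3892 = -91
S_xx = nΣx² − (Σx)² = 7·190 − 28² = 1330 − 784 = 546
S_yy = nΣy² − (Σy)² = 7·3041 − 139² = 21287 − 19321 = 1966
r = S_xy / √(S_xx·S_yy) = -91 / √(546·1966) = -91 / √1073436 = -91 / 1036.0676 = -0.0878
t = r·√(n−2)/√(1−r²) = -0.0878·√5 / √(1−0.007709) = -0.196327 / 0.996138 = -0.197

-0.197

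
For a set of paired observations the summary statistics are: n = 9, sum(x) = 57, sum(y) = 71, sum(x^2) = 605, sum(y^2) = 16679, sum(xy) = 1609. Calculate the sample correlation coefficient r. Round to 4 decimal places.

Numerator: nΣxy − (Σx)(Σy) = 9·1609 − (57)(71) = 10434
Denominator: √[(nΣx²−(Σx)²)(nΣy²−(Σy)²)]
  nΣx²−(Σx)² = 9·605 − 3249 = 2196;  nΣy²−(Σy)² = 9·16679 − 5041 = 145070
  √(2196·145070) = √318573720 = 17848.6336
r = 10434 / 17848.6336 = 0.5846

0.5846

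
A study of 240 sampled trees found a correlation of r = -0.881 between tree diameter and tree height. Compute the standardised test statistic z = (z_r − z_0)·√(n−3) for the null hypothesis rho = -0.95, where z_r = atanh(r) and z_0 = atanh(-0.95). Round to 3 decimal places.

Fisher z: atanh(-0.881) = -1.380218, atanh(-0.95) = -1.831781
z = (z_r − z_0)·√(n−3) = (-1.380218 − (-1.831781))·√237 = 0.451563 · 15.394804 = 6.952

6.952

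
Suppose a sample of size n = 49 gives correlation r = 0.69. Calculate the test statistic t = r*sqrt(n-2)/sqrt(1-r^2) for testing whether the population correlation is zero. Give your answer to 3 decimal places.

t = r·√(n−2) / √(1−r²) with r = 0.69, n = 49
  = 0.69·√47 / √(1 − 0.4761)
  = 0.69·6.855655 / 0.723809
  = 4.730402 / 0.723809 = 6.535

6.535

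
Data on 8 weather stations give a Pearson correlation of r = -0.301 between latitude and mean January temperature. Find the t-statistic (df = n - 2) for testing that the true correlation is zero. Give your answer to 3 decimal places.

1 − r² = 1 − 0.090601 = 0.909399;  √(1−r²) = 0.953624
√(n−2) = √6 = 2.449490
t = r·√(n−2)/√(1−r²) = -0.301 · 2.449490 / 0.953624 = -0.773

-0.773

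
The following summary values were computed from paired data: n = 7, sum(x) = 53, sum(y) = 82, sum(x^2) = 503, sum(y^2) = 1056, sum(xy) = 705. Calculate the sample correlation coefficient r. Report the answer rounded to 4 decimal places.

S_xy = nΣxy − ΣxΣy = 7·705 − 53·82 = 4935 − 4346 = 589
S_xx = nΣx² − (Σx)² = 7·503 − 53² = 3521 − 2809 = 712
S_yy = nΣy² − (Σy)² = 7·1056 − 82² = 7392 − 6724 = 668
r = S_xy / √(S_xx·S_yy) = 589 / √(712·668) = 589 / √475616 = 589 / 689.6492 = 0.8541

0.8541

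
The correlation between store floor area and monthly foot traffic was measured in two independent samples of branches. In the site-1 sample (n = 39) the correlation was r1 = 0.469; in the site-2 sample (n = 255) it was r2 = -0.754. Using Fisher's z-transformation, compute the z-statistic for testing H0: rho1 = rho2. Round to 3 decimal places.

Fisher z-transforms: z1 = atanh(0.469) = 0.508788, z2 = atanh(-0.754) = -0.982161; difference d = 1.490949
Var(d) = 1/36 + 1/252 = 0.0277778 + 0.0039683 = 0.0317461
z = d/√Var(d) = 1.490949 / √0.0317461 = 1.490949 / 0.178174 = 8.368

8.368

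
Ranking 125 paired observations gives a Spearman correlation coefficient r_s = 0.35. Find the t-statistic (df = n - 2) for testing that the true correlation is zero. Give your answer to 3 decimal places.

t = r_s·√(n−2) / √(1−r_s²) with r_s = 0.35, n = 125
  = 0.35·√123 / √(1 − 0.1225)
  = 0.35·11.090537 / 0.936750
  = 3.881688 / 0.936750 = 4.144

4.144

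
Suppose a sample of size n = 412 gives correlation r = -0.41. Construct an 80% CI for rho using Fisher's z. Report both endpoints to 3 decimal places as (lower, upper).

(-0.461, -0.356)

Fisher z: z_r = atanh(r) = ½·ln((1+(-0.41))/(1−(-0.41))) = -0.435611
SE(z) = 1/√(n−3) = 1/√409 = 0.049447
80% ⇒ z* = 1.282; margin = 1.282·0.049447 = 0.063391
CI on z-scale: (-0.499002, -0.372220)
Back-transform: tanh(-0.499002) = -0.461332, tanh(-0.372220) = -0.355932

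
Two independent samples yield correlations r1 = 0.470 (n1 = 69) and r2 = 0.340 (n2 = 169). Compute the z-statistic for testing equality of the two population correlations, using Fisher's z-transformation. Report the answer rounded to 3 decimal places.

1.072

z1 = atanh(0.470) = 0.510070,  z2 = atanh(0.340) = 0.354093
SE = √(1/(n1−3) + 1/(n2−3)) = √(1/66 + 1/166) = √(0.0151515 + 0.0060241) = √0.0211756 = 0.145518
z = (z1 − z2)/SE = (0.510070 − 0.354093) / 0.145518 = 0.155977 / 0.145518 = 1.072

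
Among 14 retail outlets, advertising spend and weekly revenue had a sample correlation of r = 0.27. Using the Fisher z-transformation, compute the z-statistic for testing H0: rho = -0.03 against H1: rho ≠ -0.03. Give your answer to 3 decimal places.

1.018

z_r = atanh(0.27) = 0.276864,  z_0 = atanh(-0.03) = -0.030009
SE = 1/√(n−3) = 1/√11 = 0.301511
z = (z_r − z_0)/SE = (0.276864 − (-0.030009)) / 0.301511 = 0.306873 / 0.301511 = 1.018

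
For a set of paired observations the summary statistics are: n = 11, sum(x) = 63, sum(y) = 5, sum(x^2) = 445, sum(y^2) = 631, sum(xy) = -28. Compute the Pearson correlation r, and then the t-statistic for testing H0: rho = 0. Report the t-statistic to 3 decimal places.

-0.762

Numerator: nΣxy − (Σx)(Σy) = 11·(-28) − (63)(5) = -623
Denominator: √[(nΣx²−(Σx)²)(nΣy²−(Σy)²)]
  nΣx²−(Σx)² = 11·445 − 3969 = 926;  nΣy²−(Σy)² = 11·631 − 25 = 6916
  √(926·6916) = √6404216 = 2530.6553
r = -623 / 2530.6553 = -0.2462
t = r·√(n−2)/√(1−r²) = -0.2462·√9 / √(1−0.060614) = -0.738600 / 0.969219 = -0.762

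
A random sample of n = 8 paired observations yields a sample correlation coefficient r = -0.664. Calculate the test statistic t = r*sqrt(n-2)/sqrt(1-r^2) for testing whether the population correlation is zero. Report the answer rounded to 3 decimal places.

-2.175

1 − r² = 1 − 0.440896 = 0.559104;  √(1−r²) = 0.747733
√(n−2) = √6 = 2.449490
t = r·√(n−2)/√(1−r²) = -0.664 · 2.449490 / 0.747733 = -2.175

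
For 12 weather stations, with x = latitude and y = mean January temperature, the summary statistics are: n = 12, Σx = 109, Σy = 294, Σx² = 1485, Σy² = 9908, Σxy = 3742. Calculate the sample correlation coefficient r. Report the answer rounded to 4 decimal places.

0.9261

Numerator: nΣxy − (Σx)(Σy) = 12·3742 − (109)(294) = 12858
Denominator: √[(nΣx²−(Σx)²)(nΣy²−(Σy)²)]
  nΣx²−(Σx)² = 12·1485 − 11881 = 5939;  nΣy²−(Σy)² = 12·9908 − 86436 = 32460
  √(5939·32460) = √192779940 = 13884.5216
r = 12858 / 13884.5216 = 0.9261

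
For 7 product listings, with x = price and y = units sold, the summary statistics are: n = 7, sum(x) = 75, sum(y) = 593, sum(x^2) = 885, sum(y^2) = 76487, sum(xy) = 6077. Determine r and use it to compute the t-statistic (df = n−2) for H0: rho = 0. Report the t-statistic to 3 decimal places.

-0.431

S_xy = nΣxy − ΣxΣy = 7·6077 − 75·593 = 42539 − 44475 = -1936
S_xx = nΣx² − (Σx)² = 7·885 − 75² = 6195 − 5625 = 570
S_yy = nΣy² − (Σy)² = 7·76487 − 593² = 535409 − 351649 = 183760
r = S_xy / √(S_xx·S_yy) = -1936 / √(570·183760) = -1936 / √104743200 = -1936 / 10234.4125 = -0.1892
t = r·√(n−2)/√(1−r²) = -0.1892·√5 / √(1−0.035797) = -0.423064 / 0.981938 = -0.431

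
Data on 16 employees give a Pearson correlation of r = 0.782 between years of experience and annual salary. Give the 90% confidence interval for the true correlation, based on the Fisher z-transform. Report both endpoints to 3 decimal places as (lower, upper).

Fisher z: z_r = atanh(r) = ½·ln((1+0.782)/(1−0.782)) = 1.050498
SE(z) = 1/√(n−3) = 1/√13 = 0.277350
90% ⇒ z* = 1.645; margin = 1.645·0.277350 = 0.456241
CI on z-scale: (0.594257, 1.506739)
Back-transform: tanh(0.594257) = 0.532950, tanh(1.506739) = 0.906359

(0.533, 0.906)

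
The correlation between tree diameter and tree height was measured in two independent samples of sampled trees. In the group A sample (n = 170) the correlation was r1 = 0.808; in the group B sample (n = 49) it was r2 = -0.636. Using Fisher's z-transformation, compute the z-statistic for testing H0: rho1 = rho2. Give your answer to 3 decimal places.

z1 = atanh(0.808) = 1.121241,  z2 = atanh(-0.636) = -0.751428
SE = √(1/(n1−3) + 1/(n2−3)) = √(1/167 + 1/46) = √(0.0059880 + 0.0217391) = √0.0277271 = 0.166515
z = (z1 − z2)/SE = (1.121241 − (-0.751428)) / 0.166515 = 1.872669 / 0.166515 = 11.246

11.246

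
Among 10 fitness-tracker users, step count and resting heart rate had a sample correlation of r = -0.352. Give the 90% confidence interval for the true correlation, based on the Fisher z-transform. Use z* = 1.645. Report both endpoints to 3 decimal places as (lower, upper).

(-0.757, 0.249)

Fisher z: z_r = atanh(r) = ½·ln((1+(-0.352))/(1−(-0.352))) = -0.367725
SE(z) = 1/√(n−3) = 1/√7 = 0.377964
90% ⇒ z* = 1.645; margin = 1.645·0.377964 = 0.621751
CI on z-scale: (-0.989476, 0.254026)
Back-transform: tanh(-0.989476) = -0.757139, tanh(0.254026) = 0.248699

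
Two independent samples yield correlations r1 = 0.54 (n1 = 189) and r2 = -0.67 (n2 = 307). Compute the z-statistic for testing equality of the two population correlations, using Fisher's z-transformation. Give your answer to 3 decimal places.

z1 = atanh(0.54) = 0.604156,  z2 = atanh(-0.67) = -0.810743
SE = √(1/(n1−3) + 1/(n2−3)) = √(1/186 + 1/304) = √(0.0053763 + 0.0032895) = √0.0086658 = 0.093090
z = (z1 − z2)/SE = (0.604156 − (-0.810743)) / 0.093090 = 1.414899 / 0.093090 = 15.199

15.199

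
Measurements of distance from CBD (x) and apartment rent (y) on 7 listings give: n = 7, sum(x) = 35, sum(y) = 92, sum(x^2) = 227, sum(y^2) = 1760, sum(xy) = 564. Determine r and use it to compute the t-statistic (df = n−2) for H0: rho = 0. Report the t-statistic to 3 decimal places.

S_xy = nΣxy − ΣxΣy = 7·564 − 35·92 = 3948 − 3220 = 728
S_xx = nΣx² − (Σx)² = 7·227 − 35² = 1589 − 1225 = 364
S_yy = nΣy² − (Σy)² = 7·1760 − 92² = 12320 − 8464 = 3856
r = S_xy / √(S_xx·S_yy) = 728 / √(364·3856) = 728 / √1403584 = 728 / 1184.7295 = 0.6145
t = r·√(n−2)/√(1−r²) = 0.6145·√5 / √(1−0.377610) = 1.374064 / 0.788917 = 1.742

1.742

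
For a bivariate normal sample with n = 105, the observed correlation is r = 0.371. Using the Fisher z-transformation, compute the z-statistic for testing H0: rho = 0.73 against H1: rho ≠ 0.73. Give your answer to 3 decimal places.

z_r = atanh(0.371) = 0.389582,  z_0 = atanh(0.73) = 0.928727
SE = 1/√(n−3) = 1/√102 = 0.099015
z = (z_r − z_0)/SE = (0.389582 − 0.928727) / 0.099015 = -0.539145 / 0.099015 = -5.445

-5.445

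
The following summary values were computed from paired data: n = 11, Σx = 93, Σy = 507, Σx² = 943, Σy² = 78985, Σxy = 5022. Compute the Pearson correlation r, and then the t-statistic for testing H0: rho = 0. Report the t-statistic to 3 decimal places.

Numerator: nΣxy − (Σx)(Σy) = 11·5022 − (93)(507) = 8091
Denominator: √[(nΣx²−(Σx)²)(nΣy²−(Σy)²)]
  nΣx²−(Σx)² = 11·943 − 8649 = 1724;  nΣy²−(Σy)² = 11·78985 − 257049 = 611786
  √(1724·611786) = √1054719064 = 32476.4386
r = 8091 / 32476.4386 = 0.2491
t = r·√(n−2)/√(1−r²) = 0.2491·√9 / √(1−0.062051) = 0.747300 / 0.968478 = 0.772

0.772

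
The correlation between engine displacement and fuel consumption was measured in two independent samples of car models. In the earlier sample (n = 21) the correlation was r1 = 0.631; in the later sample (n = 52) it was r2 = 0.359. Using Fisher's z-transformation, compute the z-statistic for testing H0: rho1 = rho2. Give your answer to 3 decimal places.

z1 = atanh(0.631) = 0.743076,  z2 = atanh(0.359) = 0.375737
SE = √(1/(n1−3) + 1/(n2−3)) = √(1/18 + 1/49) = √(0.0555556 + 0.0204082) = √0.0759638 = 0.275615
z = (z1 − z2)/SE = (0.743076 − 0.375737) / 0.275615 = 0.367339 / 0.275615 = 1.333

1.333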